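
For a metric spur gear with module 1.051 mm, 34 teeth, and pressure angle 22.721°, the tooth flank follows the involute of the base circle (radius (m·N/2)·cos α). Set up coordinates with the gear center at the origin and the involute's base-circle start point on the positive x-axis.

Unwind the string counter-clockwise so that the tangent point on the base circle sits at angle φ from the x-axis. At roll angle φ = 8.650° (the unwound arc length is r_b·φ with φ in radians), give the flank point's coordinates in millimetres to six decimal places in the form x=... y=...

x=16.667204 y=0.018860

pitch radius r_p = m·N/2 = 1.051·34/2 = 17.867000
base radius r_b = r_p·cos α = 17.867000·cos 22.721° = 16.480460
roll angle φ = 8.650° = 0.15097098 rad
x = r_b·(cos φ + φ·sin φ) = 16.480460·(0.98862551 + 0.15097098·0.15039814) = 16.667204
y = r_b·(sin φ − φ·cos φ) = 16.480460·(0.15039814 − 0.15097098·0.98862551) = 0.018860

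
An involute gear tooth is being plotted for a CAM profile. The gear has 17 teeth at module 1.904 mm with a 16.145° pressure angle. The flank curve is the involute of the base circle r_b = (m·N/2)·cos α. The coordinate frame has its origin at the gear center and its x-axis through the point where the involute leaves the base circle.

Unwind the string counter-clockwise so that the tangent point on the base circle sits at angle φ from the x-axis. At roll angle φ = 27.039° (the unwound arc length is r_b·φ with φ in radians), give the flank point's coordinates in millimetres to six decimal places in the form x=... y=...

x=17.181603 y=0.532587

pitch radius r_p = m·N/2 = 1.904·17/2 = 16.184000
base radius r_b = r_p·cos α = 16.184000·cos 16.145° = 15.545720
roll angle φ = 27.039° = 0.47191958 rad
x = r_b·(cos φ + φ·sin φ) = 15.545720·(0.89069730 + 0.47191958·0.45459688) = 17.181603
y = r_b·(sin φ − φ·cos φ) = 15.545720·(0.45459688 − 0.47191958·0.89069730) = 0.532587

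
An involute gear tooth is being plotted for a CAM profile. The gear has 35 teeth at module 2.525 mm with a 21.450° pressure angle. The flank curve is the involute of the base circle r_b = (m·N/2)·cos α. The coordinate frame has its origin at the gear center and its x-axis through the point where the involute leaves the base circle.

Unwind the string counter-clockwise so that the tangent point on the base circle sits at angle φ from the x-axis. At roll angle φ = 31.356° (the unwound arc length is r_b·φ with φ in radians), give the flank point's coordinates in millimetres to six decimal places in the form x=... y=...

pitch radius r_p = m·N/2 = 2.525·35/2 = 44.187500
base radius r_b = r_p·cos α = 44.187500·cos 21.450° = 41.126943
roll angle φ = 31.356° = 0.54726544 rad
x = r_b·(cos φ + φ·sin φ) = 41.126943·(0.85395065 + 0.54726544·0.52035400) = 46.832172
y = r_b·(sin φ − φ·cos φ) = 41.126943·(0.52035400 − 0.54726544·0.85395065) = 2.180399

x=46.832172 y=2.180399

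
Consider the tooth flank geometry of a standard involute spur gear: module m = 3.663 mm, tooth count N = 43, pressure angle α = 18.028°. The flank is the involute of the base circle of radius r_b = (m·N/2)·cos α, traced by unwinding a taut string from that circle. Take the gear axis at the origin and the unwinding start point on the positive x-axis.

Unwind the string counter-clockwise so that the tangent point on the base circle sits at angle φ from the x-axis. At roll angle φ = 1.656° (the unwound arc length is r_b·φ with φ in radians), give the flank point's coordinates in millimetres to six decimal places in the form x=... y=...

pitch radius r_p = m·N/2 = 3.663·43/2 = 78.754500
base radius r_b = r_p·cos α = 78.754500·cos 18.028° = 74.888078
roll angle φ = 1.656° = 0.02890265 rad
x = r_b·(cos φ + φ·sin φ) = 74.888078·(0.99958235 + 0.02890265·0.02889863) = 74.919351
y = r_b·(sin φ − φ·cos φ) = 74.888078·(0.02889863 − 0.02890265·0.99958235) = 0.000603

x=74.919351 y=0.000603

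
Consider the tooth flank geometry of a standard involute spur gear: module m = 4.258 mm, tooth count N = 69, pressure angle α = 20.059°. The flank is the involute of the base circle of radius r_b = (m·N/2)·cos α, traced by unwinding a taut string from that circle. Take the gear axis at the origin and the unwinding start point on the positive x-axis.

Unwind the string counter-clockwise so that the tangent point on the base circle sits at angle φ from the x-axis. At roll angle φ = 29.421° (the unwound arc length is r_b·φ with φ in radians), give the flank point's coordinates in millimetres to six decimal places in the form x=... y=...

pitch radius r_p = m·N/2 = 4.258·69/2 = 146.901000
base radius r_b = r_p·cos α = 146.901000·cos 20.059° = 137.989975
roll angle φ = 29.421° = 0.51349332 rad
x = r_b·(cos φ + φ·sin φ) = 137.989975·(0.87103383 + 0.51349332·0.49122304) = 155.000492
y = r_b·(sin φ − φ·cos φ) = 137.989975·(0.49122304 − 0.51349332·0.87103383) = 6.065071

x=155.000492 y=6.065071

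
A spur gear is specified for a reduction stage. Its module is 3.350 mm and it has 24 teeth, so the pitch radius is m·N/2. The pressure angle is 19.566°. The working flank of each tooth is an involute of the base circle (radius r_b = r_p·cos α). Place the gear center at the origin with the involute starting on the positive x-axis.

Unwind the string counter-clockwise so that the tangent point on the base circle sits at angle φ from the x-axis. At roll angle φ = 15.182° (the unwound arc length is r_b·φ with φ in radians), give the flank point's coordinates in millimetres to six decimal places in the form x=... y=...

pitch radius r_p = m·N/2 = 3.350·24/2 = 40.200000
base radius r_b = r_p·cos α = 40.200000·cos 19.566° = 37.878705
roll angle φ = 15.182° = 0.26497589 rad
x = r_b·(cos φ + φ·sin φ) = 37.878705·(0.96509882 + 0.26497589·0.26188600) = 39.185228
y = r_b·(sin φ − φ·cos φ) = 37.878705·(0.26188600 − 0.26497589·0.96509882) = 0.233260

x=39.185228 y=0.233260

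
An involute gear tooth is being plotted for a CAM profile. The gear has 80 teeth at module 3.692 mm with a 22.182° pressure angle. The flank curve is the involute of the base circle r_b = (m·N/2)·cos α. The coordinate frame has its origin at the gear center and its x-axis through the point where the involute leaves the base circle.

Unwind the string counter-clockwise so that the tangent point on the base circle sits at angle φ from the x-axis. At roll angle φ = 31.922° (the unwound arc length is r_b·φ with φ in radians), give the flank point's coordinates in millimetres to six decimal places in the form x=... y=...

x=156.355482 y=7.641304

pitch radius r_p = m·N/2 = 3.692·80/2 = 147.680000
base radius r_b = r_p·cos α = 147.680000·cos 22.182° = 136.750091
roll angle φ = 31.922° = 0.55714400 rad
x = r_b·(cos φ + φ·sin φ) = 136.750091·(0.84876872 + 0.55714400·0.52876428) = 156.355482
y = r_b·(sin φ − φ·cos φ) = 136.750091·(0.52876428 − 0.55714400·0.84876872) = 7.641304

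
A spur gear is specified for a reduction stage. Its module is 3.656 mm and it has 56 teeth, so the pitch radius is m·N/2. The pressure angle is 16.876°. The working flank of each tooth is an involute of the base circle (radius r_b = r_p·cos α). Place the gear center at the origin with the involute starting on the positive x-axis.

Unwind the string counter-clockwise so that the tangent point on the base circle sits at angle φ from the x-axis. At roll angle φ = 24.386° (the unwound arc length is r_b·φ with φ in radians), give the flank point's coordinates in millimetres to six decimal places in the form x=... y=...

x=106.434394 y=2.472246

pitch radius r_p = m·N/2 = 3.656·56/2 = 102.368000
base radius r_b = r_p·cos α = 102.368000·cos 16.876° = 97.959550
roll angle φ = 24.386° = 0.42561599 rad
x = r_b·(cos φ + φ·sin φ) = 97.959550·(0.91078457 + 0.42561599·0.41288190) = 106.434394
y = r_b·(sin φ − φ·cos φ) = 97.959550·(0.41288190 − 0.42561599·0.91078457) = 2.472246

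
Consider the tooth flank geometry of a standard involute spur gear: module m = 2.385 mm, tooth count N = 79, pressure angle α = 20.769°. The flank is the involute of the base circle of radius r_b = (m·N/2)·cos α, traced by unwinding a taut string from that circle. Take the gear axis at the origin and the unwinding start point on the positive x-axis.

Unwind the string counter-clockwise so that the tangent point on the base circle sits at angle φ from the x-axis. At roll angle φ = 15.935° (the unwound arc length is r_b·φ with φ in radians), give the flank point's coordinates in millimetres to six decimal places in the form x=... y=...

x=91.426785 y=0.626772

pitch radius r_p = m·N/2 = 2.385·79/2 = 94.207500
base radius r_b = r_p·cos α = 94.207500·cos 20.769° = 88.085677
roll angle φ = 15.935° = 0.27811822 rad
x = r_b·(cos φ + φ·sin φ) = 88.085677·(0.96157378 + 0.27811822·0.27454666) = 91.426785
y = r_b·(sin φ − φ·cos φ) = 88.085677·(0.27454666 − 0.27811822·0.96157378) = 0.626772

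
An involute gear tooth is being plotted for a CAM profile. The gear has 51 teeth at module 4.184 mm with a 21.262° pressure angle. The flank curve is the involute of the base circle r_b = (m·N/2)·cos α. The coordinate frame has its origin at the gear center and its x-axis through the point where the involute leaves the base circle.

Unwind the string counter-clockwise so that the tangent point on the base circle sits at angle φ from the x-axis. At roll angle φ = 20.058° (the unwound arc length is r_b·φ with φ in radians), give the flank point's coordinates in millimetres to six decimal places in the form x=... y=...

x=105.337062 y=1.404617

pitch radius r_p = m·N/2 = 4.184·51/2 = 106.692000
base radius r_b = r_p·cos α = 106.692000·cos 21.262° = 99.429683
roll angle φ = 20.058° = 0.35007814 rad
x = r_b·(cos φ + φ·sin φ) = 99.429683·(0.93934592 + 0.35007814·0.34297121) = 105.337062
y = r_b·(sin φ − φ·cos φ) = 99.429683·(0.34297121 − 0.35007814·0.93934592) = 1.404617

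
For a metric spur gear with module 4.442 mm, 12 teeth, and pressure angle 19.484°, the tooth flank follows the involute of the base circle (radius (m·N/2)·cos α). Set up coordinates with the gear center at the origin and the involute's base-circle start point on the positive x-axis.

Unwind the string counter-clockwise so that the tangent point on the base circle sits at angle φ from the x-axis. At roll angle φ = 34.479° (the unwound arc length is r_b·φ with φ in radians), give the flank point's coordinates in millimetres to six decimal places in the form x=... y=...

x=29.271500 y=1.759887

pitch radius r_p = m·N/2 = 4.442·12/2 = 26.652000
base radius r_b = r_p·cos α = 26.652000·cos 19.484° = 25.125764
roll angle φ = 34.479° = 0.60177207 rad
x = r_b·(cos φ + φ·sin φ) = 25.125764·(0.82433373 + 0.60177207·0.56610414) = 29.271500
y = r_b·(sin φ − φ·cos φ) = 25.125764·(0.56610414 − 0.60177207·0.82433373) = 1.759887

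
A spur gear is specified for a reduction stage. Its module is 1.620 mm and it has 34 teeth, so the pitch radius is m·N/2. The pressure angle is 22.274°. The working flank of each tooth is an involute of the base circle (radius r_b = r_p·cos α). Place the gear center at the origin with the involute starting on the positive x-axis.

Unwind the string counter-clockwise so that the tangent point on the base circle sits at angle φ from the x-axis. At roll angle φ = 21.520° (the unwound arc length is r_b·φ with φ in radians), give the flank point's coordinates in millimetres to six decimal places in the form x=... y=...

x=27.219717 y=0.443796

pitch radius r_p = m·N/2 = 1.620·34/2 = 27.540000
base radius r_b = r_p·cos α = 27.540000·cos 22.274° = 25.485015
roll angle φ = 21.520° = 0.37559486 rad
x = r_b·(cos φ + φ·sin φ) = 25.485015·(0.93028958 + 0.37559486·0.36682598) = 27.219717
y = r_b·(sin φ − φ·cos φ) = 25.485015·(0.36682598 − 0.37559486·0.93028958) = 0.443796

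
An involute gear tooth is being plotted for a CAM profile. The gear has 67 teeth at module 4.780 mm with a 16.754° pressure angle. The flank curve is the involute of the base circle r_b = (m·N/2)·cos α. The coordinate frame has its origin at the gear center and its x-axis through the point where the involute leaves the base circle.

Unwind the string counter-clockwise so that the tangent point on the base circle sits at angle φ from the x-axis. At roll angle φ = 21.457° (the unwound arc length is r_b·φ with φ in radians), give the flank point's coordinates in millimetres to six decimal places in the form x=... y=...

pitch radius r_p = m·N/2 = 4.780·67/2 = 160.130000
base radius r_b = r_p·cos α = 160.130000·cos 16.754° = 153.332680
roll angle φ = 21.457° = 0.37449530 rad
x = r_b·(cos φ + φ·sin φ) = 153.332680·(0.93069236 + 0.37449530·0.36580285) = 163.710820
y = r_b·(sin φ − φ·cos φ) = 153.332680·(0.36580285 − 0.37449530·0.93069236) = 2.646973

x=163.710820 y=2.646973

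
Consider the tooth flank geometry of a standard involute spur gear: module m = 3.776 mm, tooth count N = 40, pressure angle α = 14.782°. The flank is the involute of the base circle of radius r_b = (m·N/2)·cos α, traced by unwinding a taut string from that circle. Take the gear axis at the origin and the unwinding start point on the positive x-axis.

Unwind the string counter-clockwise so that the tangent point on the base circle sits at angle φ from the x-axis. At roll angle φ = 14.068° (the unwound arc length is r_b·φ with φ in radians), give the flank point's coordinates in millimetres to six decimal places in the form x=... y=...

pitch radius r_p = m·N/2 = 3.776·40/2 = 75.520000
base radius r_b = r_p·cos α = 75.520000·cos 14.782° = 73.020559
roll angle φ = 14.068° = 0.24553292 rad
x = r_b·(cos φ + φ·sin φ) = 73.020559·(0.97000792 + 0.24553292·0.24307330) = 75.188570
y = r_b·(sin φ − φ·cos φ) = 73.020559·(0.24307330 − 0.24553292·0.97000792) = 0.358123

x=75.188570 y=0.358123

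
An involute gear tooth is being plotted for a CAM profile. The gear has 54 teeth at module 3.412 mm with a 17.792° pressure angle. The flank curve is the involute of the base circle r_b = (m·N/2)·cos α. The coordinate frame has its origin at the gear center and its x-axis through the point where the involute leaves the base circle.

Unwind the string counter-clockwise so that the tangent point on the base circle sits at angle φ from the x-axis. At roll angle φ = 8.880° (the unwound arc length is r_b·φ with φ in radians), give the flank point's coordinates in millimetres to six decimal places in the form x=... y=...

pitch radius r_p = m·N/2 = 3.412·54/2 = 92.124000
base radius r_b = r_p·cos α = 92.124000·cos 17.792° = 87.717899
roll angle φ = 8.880° = 0.15498524 rad
x = r_b·(cos φ + φ·sin φ) = 87.717899·(0.98801381 + 0.15498524·0.15436551) = 88.765092
y = r_b·(sin φ − φ·cos φ) = 87.717899·(0.15436551 − 0.15498524·0.98801381) = 0.108591

x=88.765092 y=0.108591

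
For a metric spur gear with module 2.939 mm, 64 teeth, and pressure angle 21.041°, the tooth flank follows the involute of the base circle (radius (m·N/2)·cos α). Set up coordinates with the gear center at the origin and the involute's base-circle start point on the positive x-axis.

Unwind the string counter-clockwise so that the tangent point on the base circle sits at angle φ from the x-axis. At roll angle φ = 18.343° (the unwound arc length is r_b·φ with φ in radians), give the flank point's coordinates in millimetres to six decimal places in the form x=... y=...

x=92.160914 y=0.950268

pitch radius r_p = m·N/2 = 2.939·64/2 = 94.048000
base radius r_b = r_p·cos α = 94.048000·cos 21.041° = 87.777232
roll angle φ = 18.343° = 0.32014574 rad
x = r_b·(cos φ + φ·sin φ) = 87.777232·(0.94918956 + 0.32014574·0.31470490) = 92.160914
y = r_b·(sin φ − φ·cos φ) = 87.777232·(0.31470490 − 0.32014574·0.94918956) = 0.950268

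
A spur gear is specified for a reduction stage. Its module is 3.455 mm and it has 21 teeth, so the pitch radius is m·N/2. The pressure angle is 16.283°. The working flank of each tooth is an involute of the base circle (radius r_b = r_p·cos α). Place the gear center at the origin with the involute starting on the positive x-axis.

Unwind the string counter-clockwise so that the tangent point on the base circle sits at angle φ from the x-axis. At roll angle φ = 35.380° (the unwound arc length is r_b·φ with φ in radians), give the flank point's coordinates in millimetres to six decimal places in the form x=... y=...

pitch radius r_p = m·N/2 = 3.455·21/2 = 36.277500
base radius r_b = r_p·cos α = 36.277500·cos 16.283° = 34.822356
roll angle φ = 35.380° = 0.61749749 rad
x = r_b·(cos φ + φ·sin φ) = 34.822356·(0.81532995 + 0.61749749·0.57899660) = 40.841710
y = r_b·(sin φ − φ·cos φ) = 34.822356·(0.57899660 − 0.61749749·0.81532995) = 2.630216

x=40.841710 y=2.630216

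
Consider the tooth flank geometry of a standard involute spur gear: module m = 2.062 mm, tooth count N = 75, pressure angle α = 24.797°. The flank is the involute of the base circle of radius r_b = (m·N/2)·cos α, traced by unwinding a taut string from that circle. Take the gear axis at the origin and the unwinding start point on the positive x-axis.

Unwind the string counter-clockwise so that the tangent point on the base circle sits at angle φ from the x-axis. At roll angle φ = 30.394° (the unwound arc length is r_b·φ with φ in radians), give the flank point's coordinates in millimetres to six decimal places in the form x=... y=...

x=79.388209 y=3.395576

pitch radius r_p = m·N/2 = 2.062·75/2 = 77.325000
base radius r_b = r_p·cos α = 77.325000·cos 24.797° = 70.195592
roll angle φ = 30.394° = 0.53047537 rad
x = r_b·(cos φ + φ·sin φ) = 70.195592·(0.86256666 + 0.53047537·0.50594344) = 79.388209
y = r_b·(sin φ − φ·cos φ) = 70.195592·(0.50594344 − 0.53047537·0.86256666) = 3.395576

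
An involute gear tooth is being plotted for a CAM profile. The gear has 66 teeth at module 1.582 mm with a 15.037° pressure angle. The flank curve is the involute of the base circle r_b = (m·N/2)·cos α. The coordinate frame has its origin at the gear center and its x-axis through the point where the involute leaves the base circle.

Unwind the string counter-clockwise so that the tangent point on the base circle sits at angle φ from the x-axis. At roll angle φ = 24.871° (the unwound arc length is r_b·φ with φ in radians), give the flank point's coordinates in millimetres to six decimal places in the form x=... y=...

pitch radius r_p = m·N/2 = 1.582·66/2 = 52.206000
base radius r_b = r_p·cos α = 52.206000·cos 15.037° = 50.418388
roll angle φ = 24.871° = 0.43408084 rad
x = r_b·(cos φ + φ·sin φ) = 50.418388·(0.90725700 + 0.43408084·0.42057666) = 54.947031
y = r_b·(sin φ − φ·cos φ) = 50.418388·(0.42057666 − 0.43408084·0.90725700) = 1.348883

x=54.947031 y=1.348883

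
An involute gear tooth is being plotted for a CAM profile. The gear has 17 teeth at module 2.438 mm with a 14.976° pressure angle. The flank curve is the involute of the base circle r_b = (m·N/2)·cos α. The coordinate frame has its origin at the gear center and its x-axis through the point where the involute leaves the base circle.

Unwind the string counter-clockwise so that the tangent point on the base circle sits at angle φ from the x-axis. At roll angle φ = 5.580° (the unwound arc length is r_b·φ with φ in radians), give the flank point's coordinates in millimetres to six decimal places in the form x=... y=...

x=20.113838 y=0.006158

pitch radius r_p = m·N/2 = 2.438·17/2 = 20.723000
base radius r_b = r_p·cos α = 20.723000·cos 14.976° = 20.019126
roll angle φ = 5.580° = 0.09738937 rad
x = r_b·(cos φ + φ·sin φ) = 20.019126·(0.99526140 + 0.09738937·0.09723549) = 20.113838
y = r_b·(sin φ − φ·cos φ) = 20.019126·(0.09723549 − 0.09738937·0.99526140) = 0.006158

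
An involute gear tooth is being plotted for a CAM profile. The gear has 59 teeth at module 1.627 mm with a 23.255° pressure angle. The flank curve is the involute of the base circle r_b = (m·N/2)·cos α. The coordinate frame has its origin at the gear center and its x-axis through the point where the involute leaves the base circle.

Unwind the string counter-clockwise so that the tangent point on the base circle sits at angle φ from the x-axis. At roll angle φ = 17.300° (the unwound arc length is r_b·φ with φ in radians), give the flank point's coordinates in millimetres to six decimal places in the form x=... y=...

x=46.061668 y=0.400954

pitch radius r_p = m·N/2 = 1.627·59/2 = 47.996500
base radius r_b = r_p·cos α = 47.996500·cos 23.255° = 44.097109
roll angle φ = 17.300° = 0.30194196 rad
x = r_b·(cos φ + φ·sin φ) = 44.097109·(0.95476080 + 0.30194196·0.29737487) = 46.061668
y = r_b·(sin φ − φ·cos φ) = 44.097109·(0.29737487 − 0.30194196·0.95476080) = 0.400954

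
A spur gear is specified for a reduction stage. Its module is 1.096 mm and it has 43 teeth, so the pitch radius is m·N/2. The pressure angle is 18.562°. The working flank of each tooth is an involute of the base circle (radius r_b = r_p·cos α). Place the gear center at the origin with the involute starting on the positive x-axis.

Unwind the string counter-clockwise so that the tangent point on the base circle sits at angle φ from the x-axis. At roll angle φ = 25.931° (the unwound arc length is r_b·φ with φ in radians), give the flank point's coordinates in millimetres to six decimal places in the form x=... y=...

x=24.510135 y=0.676231

pitch radius r_p = m·N/2 = 1.096·43/2 = 23.564000
base radius r_b = r_p·cos α = 23.564000·cos 18.562° = 22.338195
roll angle φ = 25.931° = 0.45258133 rad
x = r_b·(cos φ + φ·sin φ) = 22.338195·(0.89932131 + 0.45258133·0.43728843) = 24.510135
y = r_b·(sin φ − φ·cos φ) = 22.338195·(0.43728843 − 0.45258133·0.89932131) = 0.676231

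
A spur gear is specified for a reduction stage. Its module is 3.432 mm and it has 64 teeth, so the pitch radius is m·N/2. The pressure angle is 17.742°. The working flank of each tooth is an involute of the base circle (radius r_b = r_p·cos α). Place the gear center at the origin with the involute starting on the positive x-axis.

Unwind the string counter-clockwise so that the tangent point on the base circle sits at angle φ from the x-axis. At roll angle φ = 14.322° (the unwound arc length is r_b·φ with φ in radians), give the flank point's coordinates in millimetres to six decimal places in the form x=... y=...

x=107.817601 y=0.541178

pitch radius r_p = m·N/2 = 3.432·64/2 = 109.824000
base radius r_b = r_p·cos α = 109.824000·cos 17.742° = 104.600590
roll angle φ = 14.322° = 0.24996606 rad
x = r_b·(cos φ + φ·sin φ) = 104.600590·(0.96892082 + 0.24996606·0.24737107) = 107.817601
y = r_b·(sin φ − φ·cos φ) = 104.600590·(0.24737107 − 0.24996606·0.96892082) = 0.541178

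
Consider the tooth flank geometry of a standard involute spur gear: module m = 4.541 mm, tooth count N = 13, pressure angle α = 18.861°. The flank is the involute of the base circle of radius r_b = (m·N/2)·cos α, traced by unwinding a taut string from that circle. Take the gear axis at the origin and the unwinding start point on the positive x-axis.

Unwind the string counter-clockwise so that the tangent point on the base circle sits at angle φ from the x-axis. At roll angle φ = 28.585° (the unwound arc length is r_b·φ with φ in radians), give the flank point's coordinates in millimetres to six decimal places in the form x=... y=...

pitch radius r_p = m·N/2 = 4.541·13/2 = 29.516500
base radius r_b = r_p·cos α = 29.516500·cos 18.861° = 27.931630
roll angle φ = 28.585° = 0.49890237 rad
x = r_b·(cos φ + φ·sin φ) = 27.931630·(0.87810827 + 0.49890237·0.47846199) = 31.194438
y = r_b·(sin φ − φ·cos φ) = 27.931630·(0.47846199 − 0.49890237·0.87810827) = 1.127647

x=31.194438 y=1.127647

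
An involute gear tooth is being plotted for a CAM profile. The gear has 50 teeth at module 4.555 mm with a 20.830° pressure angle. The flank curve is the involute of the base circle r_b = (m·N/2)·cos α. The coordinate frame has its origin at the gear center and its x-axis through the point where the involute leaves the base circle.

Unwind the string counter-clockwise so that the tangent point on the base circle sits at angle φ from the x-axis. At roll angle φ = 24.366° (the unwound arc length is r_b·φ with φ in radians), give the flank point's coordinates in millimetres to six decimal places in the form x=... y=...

x=115.625524 y=2.679547

pitch radius r_p = m·N/2 = 4.555·50/2 = 113.875000
base radius r_b = r_p·cos α = 113.875000·cos 20.830° = 106.432086
roll angle φ = 24.366° = 0.42526693 rad
x = r_b·(cos φ + φ·sin φ) = 106.432086·(0.91092864 + 0.42526693·0.41256395) = 115.625524
y = r_b·(sin φ − φ·cos φ) = 106.432086·(0.41256395 − 0.42526693·0.91092864) = 2.679547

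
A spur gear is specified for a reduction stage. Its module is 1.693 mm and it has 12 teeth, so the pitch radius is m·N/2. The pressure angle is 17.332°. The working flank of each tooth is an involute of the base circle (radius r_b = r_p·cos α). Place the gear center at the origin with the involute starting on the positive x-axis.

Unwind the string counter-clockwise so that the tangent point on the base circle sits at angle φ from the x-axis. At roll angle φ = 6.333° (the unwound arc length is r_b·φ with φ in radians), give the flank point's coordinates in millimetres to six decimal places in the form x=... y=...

pitch radius r_p = m·N/2 = 1.693·12/2 = 10.158000
base radius r_b = r_p·cos α = 10.158000·cos 17.332° = 9.696772
roll angle φ = 6.333° = 0.11053170 rad
x = r_b·(cos φ + φ·sin φ) = 9.696772·(0.99389759 + 0.11053170·0.11030677) = 9.755825
y = r_b·(sin φ − φ·cos φ) = 9.696772·(0.11030677 − 0.11053170·0.99389759) = 0.004359

x=9.755825 y=0.004359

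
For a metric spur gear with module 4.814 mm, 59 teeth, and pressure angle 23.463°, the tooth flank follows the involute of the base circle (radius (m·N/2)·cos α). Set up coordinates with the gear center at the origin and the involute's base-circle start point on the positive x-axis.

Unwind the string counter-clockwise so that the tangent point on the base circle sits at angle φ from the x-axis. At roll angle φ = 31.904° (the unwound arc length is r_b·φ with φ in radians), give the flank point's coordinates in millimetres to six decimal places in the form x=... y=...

x=148.928149 y=7.267216

pitch radius r_p = m·N/2 = 4.814·59/2 = 142.013000
base radius r_b = r_p·cos α = 142.013000·cos 23.463° = 130.270994
roll angle φ = 31.904° = 0.55682984 rad
x = r_b·(cos φ + φ·sin φ) = 130.270994·(0.84893479 + 0.55682984·0.52849760) = 148.928149
y = r_b·(sin φ − φ·cos φ) = 130.270994·(0.52849760 − 0.55682984·0.84893479) = 7.267216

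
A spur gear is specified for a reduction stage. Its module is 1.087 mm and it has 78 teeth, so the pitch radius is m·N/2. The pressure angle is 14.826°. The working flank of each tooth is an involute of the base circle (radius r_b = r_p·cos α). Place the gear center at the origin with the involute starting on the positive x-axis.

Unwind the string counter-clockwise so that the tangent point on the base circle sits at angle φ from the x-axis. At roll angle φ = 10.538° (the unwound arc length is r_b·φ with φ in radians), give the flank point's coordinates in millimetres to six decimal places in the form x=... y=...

x=41.668930 y=0.084704

pitch radius r_p = m·N/2 = 1.087·78/2 = 42.393000
base radius r_b = r_p·cos α = 42.393000·cos 14.826° = 40.981626
roll angle φ = 10.538° = 0.18392280 rad
x = r_b·(cos φ + φ·sin φ) = 40.981626·(0.98313383 + 0.18392280·0.18288760) = 41.668930
y = r_b·(sin φ − φ·cos φ) = 40.981626·(0.18288760 − 0.18392280·0.98313383) = 0.084704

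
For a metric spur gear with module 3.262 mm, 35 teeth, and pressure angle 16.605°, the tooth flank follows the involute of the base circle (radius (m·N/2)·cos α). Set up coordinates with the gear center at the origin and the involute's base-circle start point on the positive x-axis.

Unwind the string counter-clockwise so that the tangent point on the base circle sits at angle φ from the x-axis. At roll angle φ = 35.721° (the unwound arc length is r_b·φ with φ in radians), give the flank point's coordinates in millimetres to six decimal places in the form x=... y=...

pitch radius r_p = m·N/2 = 3.262·35/2 = 57.085000
base radius r_b = r_p·cos α = 57.085000·cos 16.605° = 54.704421
roll angle φ = 35.721° = 0.62344906 rad
x = r_b·(cos φ + φ·sin φ) = 54.704421·(0.81186959 + 0.62344906·0.58383882) = 64.324924
y = r_b·(sin φ − φ·cos φ) = 54.704421·(0.58383882 − 0.62344906·0.81186959) = 4.249411

x=64.324924 y=4.249411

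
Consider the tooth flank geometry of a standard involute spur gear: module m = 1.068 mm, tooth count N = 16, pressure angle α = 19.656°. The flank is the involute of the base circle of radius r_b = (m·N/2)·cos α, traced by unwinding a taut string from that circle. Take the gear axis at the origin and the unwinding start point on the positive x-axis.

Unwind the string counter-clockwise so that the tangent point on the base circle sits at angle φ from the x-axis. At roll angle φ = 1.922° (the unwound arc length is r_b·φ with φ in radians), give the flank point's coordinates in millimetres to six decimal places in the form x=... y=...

pitch radius r_p = m·N/2 = 1.068·16/2 = 8.544000
base radius r_b = r_p·cos α = 8.544000·cos 19.656° = 8.046134
roll angle φ = 1.922° = 0.03354523 rad
x = r_b·(cos φ + φ·sin φ) = 8.046134·(0.99943741 + 0.03354523·0.03353894) = 8.050660
y = r_b·(sin φ − φ·cos φ) = 8.046134·(0.03353894 − 0.03354523·0.99943741) = 0.000101

x=8.050660 y=0.000101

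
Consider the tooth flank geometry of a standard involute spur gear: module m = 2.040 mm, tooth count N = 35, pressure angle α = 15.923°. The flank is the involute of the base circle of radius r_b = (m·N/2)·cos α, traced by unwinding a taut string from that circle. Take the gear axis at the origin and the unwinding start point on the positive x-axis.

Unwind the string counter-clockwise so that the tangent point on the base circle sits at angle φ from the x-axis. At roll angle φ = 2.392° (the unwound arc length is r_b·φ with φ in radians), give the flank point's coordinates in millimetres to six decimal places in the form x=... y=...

pitch radius r_p = m·N/2 = 2.040·35/2 = 35.700000
base radius r_b = r_p·cos α = 35.700000·cos 15.923° = 34.330236
roll angle φ = 2.392° = 0.04174828 rad
x = r_b·(cos φ + φ·sin φ) = 34.330236·(0.99912867 + 0.04174828·0.04173615) = 34.360140
y = r_b·(sin φ − φ·cos φ) = 34.330236·(0.04173615 − 0.04174828·0.99912867) = 0.000833

x=34.360140 y=0.000833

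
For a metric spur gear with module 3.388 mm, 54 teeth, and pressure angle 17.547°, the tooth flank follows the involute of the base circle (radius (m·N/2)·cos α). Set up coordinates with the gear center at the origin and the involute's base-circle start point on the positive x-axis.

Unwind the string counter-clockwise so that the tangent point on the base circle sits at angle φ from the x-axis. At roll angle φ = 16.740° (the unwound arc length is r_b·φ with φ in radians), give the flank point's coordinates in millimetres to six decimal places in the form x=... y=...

pitch radius r_p = m·N/2 = 3.388·54/2 = 91.476000
base radius r_b = r_p·cos α = 91.476000·cos 17.547° = 87.219618
roll angle φ = 16.740° = 0.29216812 rad
x = r_b·(cos φ + φ·sin φ) = 87.219618·(0.95762165 + 0.29216812·0.28802914) = 90.863181
y = r_b·(sin φ − φ·cos φ) = 87.219618·(0.28802914 − 0.29216812·0.95762165) = 0.718918

x=90.863181 y=0.718918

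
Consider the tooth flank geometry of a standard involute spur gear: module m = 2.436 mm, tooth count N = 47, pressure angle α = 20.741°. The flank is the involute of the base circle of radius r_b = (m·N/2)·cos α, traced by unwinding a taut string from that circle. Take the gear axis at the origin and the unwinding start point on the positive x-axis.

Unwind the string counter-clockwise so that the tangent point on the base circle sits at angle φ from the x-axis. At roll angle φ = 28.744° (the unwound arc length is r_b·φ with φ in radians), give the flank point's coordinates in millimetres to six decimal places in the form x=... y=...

x=59.854904 y=2.196989

pitch radius r_p = m·N/2 = 2.436·47/2 = 57.246000
base radius r_b = r_p·cos α = 57.246000·cos 20.741° = 53.535935
roll angle φ = 28.744° = 0.50167744 rad
x = r_b·(cos φ + φ·sin φ) = 53.535935·(0.87677712 + 0.50167744·0.48089696) = 59.854904
y = r_b·(sin φ − φ·cos φ) = 53.535935·(0.48089696 − 0.50167744·0.87677712) = 2.196989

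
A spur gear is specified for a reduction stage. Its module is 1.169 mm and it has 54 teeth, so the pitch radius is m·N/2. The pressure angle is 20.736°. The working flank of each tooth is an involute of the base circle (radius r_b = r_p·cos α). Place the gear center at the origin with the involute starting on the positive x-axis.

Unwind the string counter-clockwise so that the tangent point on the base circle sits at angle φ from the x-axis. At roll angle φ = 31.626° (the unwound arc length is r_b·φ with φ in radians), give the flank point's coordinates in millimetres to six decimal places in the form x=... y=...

pitch radius r_p = m·N/2 = 1.169·54/2 = 31.563000
base radius r_b = r_p·cos α = 31.563000·cos 20.736° = 29.518404
roll angle φ = 31.626° = 0.55197783 rad
x = r_b·(cos φ + φ·sin φ) = 29.518404·(0.85148907 + 0.55197783·0.52437235) = 33.678462
y = r_b·(sin φ − φ·cos φ) = 29.518404·(0.52437235 − 0.55197783·0.85148907) = 1.604894

x=33.678462 y=1.604894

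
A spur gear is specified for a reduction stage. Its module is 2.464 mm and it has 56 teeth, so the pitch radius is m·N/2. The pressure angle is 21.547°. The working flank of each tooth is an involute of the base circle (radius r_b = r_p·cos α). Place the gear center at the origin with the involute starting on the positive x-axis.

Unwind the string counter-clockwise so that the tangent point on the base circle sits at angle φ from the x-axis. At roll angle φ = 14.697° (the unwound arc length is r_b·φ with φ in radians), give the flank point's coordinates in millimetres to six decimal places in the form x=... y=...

pitch radius r_p = m·N/2 = 2.464·56/2 = 68.992000
base radius r_b = r_p·cos α = 68.992000·cos 21.547° = 64.170605
roll angle φ = 14.697° = 0.25651104 rad
x = r_b·(cos φ + φ·sin φ) = 64.170605·(0.96728104 + 0.25651104·0.25370730) = 66.247151
y = r_b·(sin φ − φ·cos φ) = 64.170605·(0.25370730 − 0.25651104·0.96728104) = 0.358652

x=66.247151 y=0.358652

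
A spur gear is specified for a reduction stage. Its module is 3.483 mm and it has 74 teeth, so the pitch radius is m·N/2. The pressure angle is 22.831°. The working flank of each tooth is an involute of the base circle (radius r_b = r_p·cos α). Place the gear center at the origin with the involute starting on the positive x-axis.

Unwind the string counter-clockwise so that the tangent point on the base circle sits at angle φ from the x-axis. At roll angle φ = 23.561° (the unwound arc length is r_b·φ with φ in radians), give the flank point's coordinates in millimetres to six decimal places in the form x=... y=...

pitch radius r_p = m·N/2 = 3.483·74/2 = 128.871000
base radius r_b = r_p·cos α = 128.871000·cos 22.831° = 118.774389
roll angle φ = 23.561° = 0.41121703 rad
x = r_b·(cos φ + φ·sin φ) = 118.774389·(0.91663503 + 0.41121703·0.39972519) = 128.396163
y = r_b·(sin φ − φ·cos φ) = 118.774389·(0.39972519 − 0.41121703·0.91663503) = 2.706781

x=128.396163 y=2.706781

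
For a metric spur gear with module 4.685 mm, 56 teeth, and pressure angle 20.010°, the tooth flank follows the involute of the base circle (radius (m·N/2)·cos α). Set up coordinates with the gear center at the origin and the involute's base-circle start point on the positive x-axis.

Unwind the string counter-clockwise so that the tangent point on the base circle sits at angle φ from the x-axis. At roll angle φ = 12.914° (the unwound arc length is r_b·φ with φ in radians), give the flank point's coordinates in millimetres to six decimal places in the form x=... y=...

x=126.352315 y=0.468070

pitch radius r_p = m·N/2 = 4.685·56/2 = 131.180000
base radius r_b = r_p·cos α = 131.180000·cos 20.010° = 123.261045
roll angle φ = 12.914° = 0.22539182 rad
x = r_b·(cos φ + φ·sin φ) = 123.261045·(0.97470661 + 0.22539182·0.22348829) = 126.352315
y = r_b·(sin φ − φ·cos φ) = 123.261045·(0.22348829 − 0.22539182·0.97470661) = 0.468070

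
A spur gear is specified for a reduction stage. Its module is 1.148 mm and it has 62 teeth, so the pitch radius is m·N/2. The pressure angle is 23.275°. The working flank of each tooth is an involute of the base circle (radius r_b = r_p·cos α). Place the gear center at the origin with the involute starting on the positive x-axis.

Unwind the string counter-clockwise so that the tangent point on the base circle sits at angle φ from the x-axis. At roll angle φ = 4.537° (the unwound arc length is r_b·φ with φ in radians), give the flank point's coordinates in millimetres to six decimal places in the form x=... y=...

x=32.794143 y=0.005407

pitch radius r_p = m·N/2 = 1.148·62/2 = 35.588000
base radius r_b = r_p·cos α = 35.588000·cos 23.275° = 32.691809
roll angle φ = 4.537° = 0.07918559 rad
x = r_b·(cos φ + φ·sin φ) = 32.691809·(0.99686646 + 0.07918559·0.07910286) = 32.794143
y = r_b·(sin φ − φ·cos φ) = 32.691809·(0.07910286 − 0.07918559·0.99686646) = 0.005407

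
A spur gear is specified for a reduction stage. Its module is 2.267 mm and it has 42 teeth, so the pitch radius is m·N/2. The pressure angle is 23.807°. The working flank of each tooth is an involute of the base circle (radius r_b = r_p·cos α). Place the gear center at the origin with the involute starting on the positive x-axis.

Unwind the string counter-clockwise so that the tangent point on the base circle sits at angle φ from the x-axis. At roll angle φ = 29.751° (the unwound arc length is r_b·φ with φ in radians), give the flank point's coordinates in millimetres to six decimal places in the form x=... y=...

x=49.038108 y=1.978381

pitch radius r_p = m·N/2 = 2.267·42/2 = 47.607000
base radius r_b = r_p·cos α = 47.607000·cos 23.807° = 43.556137
roll angle φ = 29.751° = 0.51925291 rad
x = r_b·(cos φ + φ·sin φ) = 43.556137·(0.86819015 + 0.51925291·0.49623166) = 49.038108
y = r_b·(sin φ − φ·cos φ) = 43.556137·(0.49623166 − 0.51925291·0.86819015) = 1.978381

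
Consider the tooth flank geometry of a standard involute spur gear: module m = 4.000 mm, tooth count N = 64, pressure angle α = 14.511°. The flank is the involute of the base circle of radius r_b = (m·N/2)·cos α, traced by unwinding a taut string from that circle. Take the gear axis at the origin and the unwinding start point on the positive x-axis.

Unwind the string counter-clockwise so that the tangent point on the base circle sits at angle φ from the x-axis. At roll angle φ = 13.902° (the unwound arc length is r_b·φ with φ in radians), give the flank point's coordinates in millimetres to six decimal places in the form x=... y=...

x=127.510850 y=0.586562

pitch radius r_p = m·N/2 = 4.000·64/2 = 128.000000
base radius r_b = r_p·cos α = 128.000000·cos 14.511° = 123.916743
roll angle φ = 13.902° = 0.24263567 rad
x = r_b·(cos φ + φ·sin φ) = 123.916743·(0.97070810 + 0.24263567·0.24026193) = 127.510850
y = r_b·(sin φ − φ·cos φ) = 123.916743·(0.24026193 − 0.24263567·0.97070810) = 0.586562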